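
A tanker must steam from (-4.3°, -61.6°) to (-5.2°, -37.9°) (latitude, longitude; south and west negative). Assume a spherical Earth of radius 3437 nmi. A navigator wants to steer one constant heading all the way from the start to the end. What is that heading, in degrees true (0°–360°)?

92.2°

Meridional parts: M(φ₁)=-0.0751, M(φ₂)=-0.0909 → ΔM = -0.0158;  Δλ = +0.4136 rad
tan C = Δλ / ΔM = -26.2426 → C = 92.18°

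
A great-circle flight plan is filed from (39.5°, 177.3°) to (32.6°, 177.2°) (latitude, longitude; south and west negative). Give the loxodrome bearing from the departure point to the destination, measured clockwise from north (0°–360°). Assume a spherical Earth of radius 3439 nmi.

180.7°

Δψ = ln[tan(π/4+φ₂/2)/tan(π/4+φ₁/2)] = -0.1491
Δλ = -0.0017 rad (taken the short way round)
course = atan2(Δλ, Δψ) = 180.67°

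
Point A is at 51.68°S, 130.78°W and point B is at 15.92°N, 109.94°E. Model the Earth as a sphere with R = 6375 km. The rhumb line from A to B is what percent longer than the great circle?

3.8%

Great circle: σ = 2.1023 rad → d_gc = Rσ = 13402.1 km
Rhumb: Δφ = +1.1798, Δλ = -2.0818, Δψ = +1.3386, q = Δφ/Δψ = 0.8814 → d_rh = R√(Δφ²+q²Δλ²) = 13906.9 km
Excess = (13906.9 − 13402.1) / 13402.1 = 504.8 / 13402.1 = 3.77% ≈ 3.8%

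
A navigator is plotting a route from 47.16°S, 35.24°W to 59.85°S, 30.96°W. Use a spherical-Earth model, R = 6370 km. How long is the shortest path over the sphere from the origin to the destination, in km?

1438 km

cos σ = sin φ₁ sin φ₂ + cos φ₁ cos φ₂ cos Δλ
      = sin(-47.16°)sin(-59.85°) + cos(-47.16°)cos(-59.85°)cos(4.28°) = 0.9746
σ = 12.936° → d = Rσ = 6370·0.22578 = 1438 km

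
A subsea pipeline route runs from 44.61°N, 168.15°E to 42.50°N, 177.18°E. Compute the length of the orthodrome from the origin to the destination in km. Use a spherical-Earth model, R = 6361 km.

763 km

cos σ = sin φ₁ sin φ₂ + cos φ₁ cos φ₂ cos Δλ
      = sin(44.61°)sin(42.50°) + cos(44.61°)cos(42.50°)cos(9.03°) = 0.9928
σ = 6.872° → d = Rσ = 6361·0.11993 = 763 km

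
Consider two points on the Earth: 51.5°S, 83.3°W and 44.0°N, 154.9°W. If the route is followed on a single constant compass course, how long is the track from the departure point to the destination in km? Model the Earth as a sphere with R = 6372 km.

Δψ = ln[tan(π/4+φ₂/2)/tan(π/4+φ₁/2)] = +1.9090;  Δφ = +1.6668 rad,  Δλ = -1.2497 rad
q = Δφ/Δψ = 0.8731
d = R·√(Δφ² + q²Δλ²) = 6372·1.99217 = 12694 km

12694 km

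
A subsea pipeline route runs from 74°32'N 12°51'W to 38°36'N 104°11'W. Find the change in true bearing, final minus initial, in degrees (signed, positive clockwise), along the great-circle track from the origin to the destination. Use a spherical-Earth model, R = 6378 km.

-83.8°

At departure: θ₁ = atan2(sin Δλ cos φ₂, cos φ₁ sin φ₂ − sin φ₁ cos φ₂ cos Δλ) = 283.24°
At arrival: θ₂ = atan2(sin Δλ cos φ₁, −cos φ₂ sin φ₁ + sin φ₂ cos φ₁ cos Δλ) = 199.40°
Δθ = θ₂ − θ₁ = -83.8°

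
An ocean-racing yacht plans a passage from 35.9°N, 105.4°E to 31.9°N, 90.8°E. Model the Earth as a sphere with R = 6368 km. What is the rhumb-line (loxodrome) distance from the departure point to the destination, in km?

Δψ = ln[tan(π/4+φ₂/2)/tan(π/4+φ₁/2)] = -0.0841;  Δφ = -0.0698 rad,  Δλ = -0.2548 rad
q = Δφ/Δψ = 0.8297
d = R·√(Δφ² + q²Δλ²) = 6368·0.22265 = 1418 km

1418 km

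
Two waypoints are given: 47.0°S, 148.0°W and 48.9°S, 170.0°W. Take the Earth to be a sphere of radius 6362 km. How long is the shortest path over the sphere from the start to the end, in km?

Haversine: a = sin²(Δφ/2)+cos φ₁ cos φ₂ sin²(Δλ/2) = 0.01660;  σ = 2·atan2(√a,√(1−a))
σ = 14.804° → d = Rσ = 6362·0.25838 = 1644 km

1644 km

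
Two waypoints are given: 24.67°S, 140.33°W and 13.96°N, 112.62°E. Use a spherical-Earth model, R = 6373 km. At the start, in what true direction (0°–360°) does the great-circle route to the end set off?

θ = atan2( sin Δλ·cos φ₂ ,  cos φ₁ sin φ₂ − sin φ₁ cos φ₂ cos Δλ )
  = atan2(-0.9278, +0.1005) = 276.18°

276.2°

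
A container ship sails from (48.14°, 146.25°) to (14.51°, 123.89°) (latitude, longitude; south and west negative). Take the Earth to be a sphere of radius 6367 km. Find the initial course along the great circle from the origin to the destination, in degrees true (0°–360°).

θ = atan2( sin Δλ·cos φ₂ ,  cos φ₁ sin φ₂ − sin φ₁ cos φ₂ cos Δλ )
  = atan2(-0.3683, -0.4996) = 216.40°

216.4°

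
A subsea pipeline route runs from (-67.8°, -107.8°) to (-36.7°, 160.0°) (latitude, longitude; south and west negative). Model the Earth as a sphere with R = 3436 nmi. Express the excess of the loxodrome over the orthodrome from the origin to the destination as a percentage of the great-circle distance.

Great circle: σ = 0.9983 rad → d_gc = Rσ = 3430.3 nmi
Rhumb: Δφ = +0.5428, Δλ = -1.6092, Δψ = +0.9392, q = Δφ/Δψ = 0.5779 → d_rh = R√(Δφ²+q²Δλ²) = 3699.9 nmi
Excess = (3699.9 − 3430.3) / 3430.3 = 269.6 / 3430.3 = 7.86% ≈ 7.9%

7.9%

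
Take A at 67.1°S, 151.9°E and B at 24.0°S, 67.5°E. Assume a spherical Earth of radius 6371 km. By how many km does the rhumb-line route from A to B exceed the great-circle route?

405 km

Great circle: cos σ = sin φ₁ sin φ₂ + cos φ₁ cos φ₂ cos Δλ,  σ = 1.1490 rad → d_gc = 7320.5 km
Rhumb line: Δψ = +1.1651, q = Δφ/Δψ = 0.6456, d_rh = R√(Δφ²+q²Δλ²) = 7725.4 km
Excess = 7725.4 − 7320.5 = 404.9 ≈ 405 km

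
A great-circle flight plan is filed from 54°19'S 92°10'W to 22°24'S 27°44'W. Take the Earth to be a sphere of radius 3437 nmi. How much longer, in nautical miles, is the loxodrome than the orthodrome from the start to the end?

Great circle: cos σ = sin φ₁ sin φ₂ + cos φ₁ cos φ₂ cos Δλ,  σ = 0.9977 rad → d_gc = 3429.0 nmi
Rhumb line: Δψ = +0.7323, q = Δφ/Δψ = 0.7607, d_rh = R√(Δφ²+q²Δλ²) = 3508.6 nmi
Excess = 3508.6 − 3429.0 = 79.6 ≈ 80 nmi

80 nmi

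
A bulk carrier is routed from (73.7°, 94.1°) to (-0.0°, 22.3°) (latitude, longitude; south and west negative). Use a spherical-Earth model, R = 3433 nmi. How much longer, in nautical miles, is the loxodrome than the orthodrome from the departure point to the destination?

Great circle: cos σ = sin φ₁ sin φ₂ + cos φ₁ cos φ₂ cos Δλ,  σ = 1.4830 rad → d_gc = 5091.2 nmi
Rhumb line: Δψ = -1.9434, q = Δφ/Δψ = 0.6619, d_rh = R√(Δφ²+q²Δλ²) = 5254.3 nmi
Excess = 5254.3 − 5091.2 = 163.1 ≈ 163 nmi

163 nmi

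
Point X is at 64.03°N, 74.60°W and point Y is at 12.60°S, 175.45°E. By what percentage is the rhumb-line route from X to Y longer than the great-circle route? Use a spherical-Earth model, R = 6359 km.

Great circle: σ = 1.9198 rad → d_gc = Rσ = 12207.8 km
Rhumb: Δφ = -1.3374, Δλ = -1.9190, Δψ = -1.6888, q = Δφ/Δψ = 0.7919 → d_rh = R√(Δφ²+q²Δλ²) = 12873.4 km
Excess = (12873.4 − 12207.8) / 12207.8 = 665.6 / 12207.8 = 5.452% ≈ 5.5%

5.5%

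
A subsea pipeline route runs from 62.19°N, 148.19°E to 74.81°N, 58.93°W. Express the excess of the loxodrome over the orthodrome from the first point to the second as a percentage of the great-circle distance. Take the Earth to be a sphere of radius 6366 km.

Great circle: σ = 0.7306 rad → d_gc = Rσ = 4650.8 km
Rhumb: Δφ = +0.2203, Δλ = +2.6683, Δψ = +0.6188, q = Δφ/Δψ = 0.3560 → d_rh = R√(Δφ²+q²Δλ²) = 6206.8 km
Excess = (6206.8 − 4650.8) / 4650.8 = 1556.0 / 4650.8 = 33.46% ≈ 33.5%

33.5%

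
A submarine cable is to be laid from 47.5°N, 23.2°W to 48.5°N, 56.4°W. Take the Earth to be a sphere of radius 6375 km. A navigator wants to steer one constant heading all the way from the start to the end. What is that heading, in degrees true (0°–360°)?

272.6°

Meridional parts: M(φ₁)=+0.9445, M(φ₂)=+0.9706 → ΔM = +0.0261;  Δλ = -0.5794 rad
tan C = Δλ / ΔM = -22.2142 → C = 272.58°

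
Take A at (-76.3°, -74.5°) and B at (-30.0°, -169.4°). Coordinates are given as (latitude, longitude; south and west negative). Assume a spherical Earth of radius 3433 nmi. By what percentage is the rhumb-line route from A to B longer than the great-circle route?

8.4%

Great circle: σ = 1.0835 rad → d_gc = Rσ = 3719.6 nmi
Rhumb: Δφ = +0.8081, Δλ = -1.6563, Δψ = +1.5699, q = Δφ/Δψ = 0.5147 → d_rh = R√(Δφ²+q²Δλ²) = 4032.7 nmi
Excess = (4032.7 − 3719.6) / 3719.6 = 313.1 / 3719.6 = 8.42% ≈ 8.4%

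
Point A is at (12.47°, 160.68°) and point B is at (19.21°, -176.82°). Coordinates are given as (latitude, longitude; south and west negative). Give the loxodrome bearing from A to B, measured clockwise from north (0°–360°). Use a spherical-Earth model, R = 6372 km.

72.7°

Δψ = ln[tan(π/4+φ₂/2)/tan(π/4+φ₁/2)] = +0.1224
Δλ = +0.3927 rad (taken the short way round)
course = atan2(Δλ, Δψ) = 72.69°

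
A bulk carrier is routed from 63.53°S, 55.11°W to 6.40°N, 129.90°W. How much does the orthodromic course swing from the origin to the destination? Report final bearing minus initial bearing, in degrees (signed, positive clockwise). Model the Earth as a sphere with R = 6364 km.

+48.1°

Initial bearing θ₁ = atan2(sin Δλ cos φ₂, cos φ₁ sin φ₂ − sin φ₁ cos φ₂ cos Δλ) = 286.45°
Final bearing θ₂ = (initial bearing from the destination back to the start) + 180° = 334.52°
Δθ = θ₂ − θ₁ = +48.1°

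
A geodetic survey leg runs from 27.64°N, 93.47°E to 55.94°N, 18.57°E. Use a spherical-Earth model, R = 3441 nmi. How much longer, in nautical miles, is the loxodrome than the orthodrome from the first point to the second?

Great circle: cos σ = sin φ₁ sin φ₂ + cos φ₁ cos φ₂ cos Δλ,  σ = 1.0314 rad → d_gc = 3549.2 nmi
Rhumb line: Δψ = +0.6809, q = Δφ/Δψ = 0.7254, d_rh = R√(Δφ²+q²Δλ²) = 3679.2 nmi
Excess = 3679.2 − 3549.2 = 130.0 ≈ 130 nmi

130 nmi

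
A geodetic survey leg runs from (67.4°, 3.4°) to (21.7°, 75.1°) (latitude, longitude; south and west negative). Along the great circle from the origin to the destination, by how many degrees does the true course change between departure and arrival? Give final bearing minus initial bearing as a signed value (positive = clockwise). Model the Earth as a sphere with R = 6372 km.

+57.6°

Initial bearing θ₁ = atan2(sin Δλ cos φ₂, cos φ₁ sin φ₂ − sin φ₁ cos φ₂ cos Δλ) = 98.21°
Final bearing θ₂ = (initial bearing from the destination back to the start) + 180° = 155.83°
Δθ = θ₂ − θ₁ = +57.6°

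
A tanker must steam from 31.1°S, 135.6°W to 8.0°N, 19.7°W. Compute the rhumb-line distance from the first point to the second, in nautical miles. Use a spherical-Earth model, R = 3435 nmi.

7063 nmi

Δψ = ln[tan(π/4+φ₂/2)/tan(π/4+φ₁/2)] = +0.7117;  Δφ = +0.6824 rad,  Δλ = +2.0228 rad
q = Δφ/Δψ = 0.9589
d = R·√(Δφ² + q²Δλ²) = 3435·2.05622 = 7063 nmi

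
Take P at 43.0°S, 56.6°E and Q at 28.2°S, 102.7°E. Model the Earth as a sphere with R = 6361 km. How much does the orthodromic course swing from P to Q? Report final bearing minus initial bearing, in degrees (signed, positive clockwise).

-28.0°

Initial bearing θ₁ = atan2(sin Δλ cos φ₂, cos φ₁ sin φ₂ − sin φ₁ cos φ₂ cos Δλ) = 83.61°
Final bearing θ₂ = (initial bearing from the destination back to the start) + 180° = 55.56°
Δθ = θ₂ − θ₁ = -28.0°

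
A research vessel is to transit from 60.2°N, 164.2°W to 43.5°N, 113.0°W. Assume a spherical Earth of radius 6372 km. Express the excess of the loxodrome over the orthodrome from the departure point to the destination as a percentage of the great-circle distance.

2.2%

Great circle: σ = 0.6037 rad → d_gc = Rσ = 3847.1 km
Rhumb: Δφ = -0.2915, Δλ = +0.8936, Δψ = -0.4791, q = Δφ/Δψ = 0.6083 → d_rh = R√(Δφ²+q²Δλ²) = 3930.3 km
Excess = (3930.3 − 3847.1) / 3847.1 = 83.2 / 3847.1 = 2.16% ≈ 2.2%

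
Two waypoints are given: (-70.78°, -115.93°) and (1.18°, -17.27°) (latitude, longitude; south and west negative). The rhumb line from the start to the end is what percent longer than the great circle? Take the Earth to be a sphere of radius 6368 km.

6.1%

Great circle: σ = 1.6399 rad → d_gc = Rσ = 10442.6 km
Rhumb: Δφ = +1.2559, Δλ = +1.7219, Δψ = +1.7966, q = Δφ/Δψ = 0.6991 → d_rh = R√(Δφ²+q²Δλ²) = 11078.2 km
Excess = (11078.2 − 10442.6) / 10442.6 = 635.6 / 10442.6 = 6.09% ≈ 6.1%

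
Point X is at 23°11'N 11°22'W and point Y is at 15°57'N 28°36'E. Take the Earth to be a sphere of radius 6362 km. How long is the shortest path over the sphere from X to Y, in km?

cos σ = sin φ₁ sin φ₂ + cos φ₁ cos φ₂ cos Δλ
      = sin(23.18°)sin(15.95°) + cos(23.18°)cos(15.95°)cos(39.97°) = 0.7856
σ = 38.225° → d = Rσ = 6362·0.66715 = 4244 km

4244 km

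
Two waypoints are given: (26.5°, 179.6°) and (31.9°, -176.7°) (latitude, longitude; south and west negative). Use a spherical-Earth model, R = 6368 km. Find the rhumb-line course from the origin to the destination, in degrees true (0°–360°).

Δψ = ln[tan(π/4+φ₂/2)/tan(π/4+φ₁/2)] = +0.1080
Δλ = +0.0646 rad (taken the short way round)
course = atan2(Δλ, Δψ) = 30.87°

30.9°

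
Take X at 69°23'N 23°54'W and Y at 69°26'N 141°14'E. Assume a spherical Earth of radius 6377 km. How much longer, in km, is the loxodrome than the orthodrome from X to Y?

1921 km

Great circle: cos σ = sin φ₁ sin φ₂ + cos φ₁ cos φ₂ cos Δλ,  σ = 0.7125 rad → d_gc = 4543.4 km
Rhumb line: Δψ = +0.0025, q = Δφ/Δψ = 0.3517, d_rh = R√(Δφ²+q²Δλ²) = 6464.1 km
Excess = 6464.1 − 4543.4 = 1920.7 ≈ 1921 km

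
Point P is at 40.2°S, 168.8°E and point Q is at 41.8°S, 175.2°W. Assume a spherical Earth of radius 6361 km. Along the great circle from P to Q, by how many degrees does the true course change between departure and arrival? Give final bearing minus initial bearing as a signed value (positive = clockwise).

Initial bearing θ₁ = atan2(sin Δλ cos φ₂, cos φ₁ sin φ₂ − sin φ₁ cos φ₂ cos Δλ) = 102.77°
Final bearing θ₂ = (initial bearing from the destination back to the start) + 180° = 92.23°
Δθ = θ₂ − θ₁ = -10.5°

-10.5°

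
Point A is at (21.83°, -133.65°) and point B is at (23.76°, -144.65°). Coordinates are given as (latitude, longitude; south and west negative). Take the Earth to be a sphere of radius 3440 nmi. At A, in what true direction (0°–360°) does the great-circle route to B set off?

282.9°

N = sin Δλ·cos φ₂ = -0.1746;  D = cos φ₁ sin φ₂ − sin φ₁ cos φ₂ cos Δλ = +0.0399
initial course = atan2(N, D) = 282.88°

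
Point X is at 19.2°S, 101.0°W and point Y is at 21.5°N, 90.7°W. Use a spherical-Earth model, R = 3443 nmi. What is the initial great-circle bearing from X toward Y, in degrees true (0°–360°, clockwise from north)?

θ = atan2( sin Δλ·cos φ₂ ,  cos φ₁ sin φ₂ − sin φ₁ cos φ₂ cos Δλ )
  = atan2(+0.1664, +0.6472) = 14.42°

14.4°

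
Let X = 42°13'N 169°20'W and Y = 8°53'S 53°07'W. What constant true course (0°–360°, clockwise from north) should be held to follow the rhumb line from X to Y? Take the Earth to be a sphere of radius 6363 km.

Meridional parts: M(φ₁)=+0.8143, M(φ₂)=-0.1557 → ΔM = -0.9699;  Δλ = +2.0284 rad
tan C = Δλ / ΔM = -2.0912 → C = 115.56°

115.6°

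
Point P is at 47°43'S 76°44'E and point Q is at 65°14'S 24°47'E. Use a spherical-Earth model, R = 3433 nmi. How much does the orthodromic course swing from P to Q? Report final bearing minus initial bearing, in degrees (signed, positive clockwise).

Initial bearing θ₁ = atan2(sin Δλ cos φ₂, cos φ₁ sin φ₂ − sin φ₁ cos φ₂ cos Δλ) = 218.16°
Final bearing θ₂ = (initial bearing from the destination back to the start) + 180° = 262.83°
Δθ = θ₂ − θ₁ = +44.7°

+44.7°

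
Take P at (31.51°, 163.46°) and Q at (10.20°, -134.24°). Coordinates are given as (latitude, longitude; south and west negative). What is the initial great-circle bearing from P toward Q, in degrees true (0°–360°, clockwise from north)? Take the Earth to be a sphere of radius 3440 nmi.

θ = atan2( sin Δλ·cos φ₂ ,  cos φ₁ sin φ₂ − sin φ₁ cos φ₂ cos Δλ )
  = atan2(+0.8714, -0.0881) = 95.78°

95.8°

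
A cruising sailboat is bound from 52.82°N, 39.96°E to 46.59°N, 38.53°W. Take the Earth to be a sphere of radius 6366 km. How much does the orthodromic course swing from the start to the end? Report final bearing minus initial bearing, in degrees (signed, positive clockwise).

Initial bearing θ₁ = atan2(sin Δλ cos φ₂, cos φ₁ sin φ₂ − sin φ₁ cos φ₂ cos Δλ) = 296.09°
Final bearing θ₂ = (initial bearing from the destination back to the start) + 180° = 232.16°
Δθ = θ₂ − θ₁ = -63.9°

-63.9°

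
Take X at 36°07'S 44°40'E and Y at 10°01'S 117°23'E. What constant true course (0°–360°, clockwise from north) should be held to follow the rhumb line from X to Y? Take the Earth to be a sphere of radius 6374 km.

Meridional parts: M(φ₁)=-0.6768, M(φ₂)=-0.1757 → ΔM = +0.5011;  Δλ = +1.2691 rad
tan C = Δλ / ΔM = +2.5329 → C = 68.46°

68.5°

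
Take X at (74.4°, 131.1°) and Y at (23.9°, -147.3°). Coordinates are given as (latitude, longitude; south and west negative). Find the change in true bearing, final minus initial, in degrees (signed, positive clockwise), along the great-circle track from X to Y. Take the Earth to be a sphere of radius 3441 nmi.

At departure: θ₁ = atan2(sin Δλ cos φ₂, cos φ₁ sin φ₂ − sin φ₁ cos φ₂ cos Δλ) = 91.25°
At arrival: θ₂ = atan2(sin Δλ cos φ₁, −cos φ₂ sin φ₁ + sin φ₂ cos φ₁ cos Δλ) = 162.90°
Δθ = θ₂ − θ₁ = +71.7°

+71.7°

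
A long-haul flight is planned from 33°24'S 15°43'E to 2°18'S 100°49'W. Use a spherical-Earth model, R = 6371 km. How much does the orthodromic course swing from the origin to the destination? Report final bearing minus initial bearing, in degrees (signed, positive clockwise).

Initial bearing θ₁ = atan2(sin Δλ cos φ₂, cos φ₁ sin φ₂ − sin φ₁ cos φ₂ cos Δλ) = 252.65°
Final bearing θ₂ = (initial bearing from the destination back to the start) + 180° = 307.11°
Δθ = θ₂ − θ₁ = +54.5°

+54.5°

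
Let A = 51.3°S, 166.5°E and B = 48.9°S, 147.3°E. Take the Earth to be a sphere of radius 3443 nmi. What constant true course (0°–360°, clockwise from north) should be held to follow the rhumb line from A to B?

281.0°

Meridional parts: M(φ₁)=-1.0465, M(φ₂)=-0.9812 → ΔM = +0.0653;  Δλ = -0.3351 rad
tan C = Δλ / ΔM = -5.1301 → C = 281.03°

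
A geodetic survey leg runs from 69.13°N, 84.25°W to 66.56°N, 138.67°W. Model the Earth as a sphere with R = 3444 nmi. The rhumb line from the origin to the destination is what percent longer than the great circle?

Great circle: σ = 0.3489 rad → d_gc = Rσ = 1201.7 nmi
Rhumb: Δφ = -0.0449, Δλ = -0.9498, Δψ = -0.1191, q = Δφ/Δψ = 0.3767 → d_rh = R√(Δφ²+q²Δλ²) = 1241.9 nmi
Excess = (1241.9 − 1201.7) / 1201.7 = 40.2 / 1201.7 = 3.345% ≈ 3.3%

3.3%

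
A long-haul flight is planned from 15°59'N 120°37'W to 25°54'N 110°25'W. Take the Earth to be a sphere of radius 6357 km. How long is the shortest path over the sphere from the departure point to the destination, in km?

cos σ = sin φ₁ sin φ₂ + cos φ₁ cos φ₂ cos Δλ
      = sin(15.98°)sin(25.90°) + cos(15.98°)cos(25.90°)cos(10.20°) = 0.9714
σ = 13.738° → d = Rσ = 6357·0.23977 = 1524 km

1524 km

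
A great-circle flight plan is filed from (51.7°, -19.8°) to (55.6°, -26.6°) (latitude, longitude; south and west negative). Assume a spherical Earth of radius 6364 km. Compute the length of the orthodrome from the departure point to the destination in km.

622 km

Haversine: a = sin²(Δφ/2)+cos φ₁ cos φ₂ sin²(Δλ/2) = 0.00239;  σ = 2·atan2(√a,√(1−a))
σ = 5.604° → d = Rσ = 6364·0.09780 = 622 km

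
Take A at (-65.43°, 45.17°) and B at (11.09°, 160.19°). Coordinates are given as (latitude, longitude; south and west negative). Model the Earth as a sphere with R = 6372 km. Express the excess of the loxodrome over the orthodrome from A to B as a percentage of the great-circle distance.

Great circle: σ = 1.9257 rad → d_gc = Rσ = 12270.6 km
Rhumb: Δφ = +1.3355, Δλ = +2.0075, Δψ = +1.7191, q = Δφ/Δψ = 0.7769 → d_rh = R√(Δφ²+q²Δλ²) = 13083.2 km
Excess = (13083.2 − 12270.6) / 12270.6 = 812.6 / 12270.6 = 6.62% ≈ 6.6%

6.6%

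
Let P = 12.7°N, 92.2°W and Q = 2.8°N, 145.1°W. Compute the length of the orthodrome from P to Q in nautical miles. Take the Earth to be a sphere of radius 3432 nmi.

Haversine: a = sin²(Δφ/2)+cos φ₁ cos φ₂ sin²(Δλ/2) = 0.20076;  σ = 2·atan2(√a,√(1−a))
σ = 53.238° → d = Rσ = 3432·0.92918 = 3189 nmi

3189 nmi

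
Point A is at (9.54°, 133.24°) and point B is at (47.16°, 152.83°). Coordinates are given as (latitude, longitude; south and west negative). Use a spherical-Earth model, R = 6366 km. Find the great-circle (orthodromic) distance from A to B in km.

Haversine: a = sin²(Δφ/2)+cos φ₁ cos φ₂ sin²(Δλ/2) = 0.12337;  σ = 2·atan2(√a,√(1−a))
σ = 41.126° → d = Rσ = 6366·0.71779 = 4569 km

4569 km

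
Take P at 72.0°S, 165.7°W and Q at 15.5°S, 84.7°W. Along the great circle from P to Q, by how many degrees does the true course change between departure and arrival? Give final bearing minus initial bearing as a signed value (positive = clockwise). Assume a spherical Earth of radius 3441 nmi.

At departure: θ₁ = atan2(sin Δλ cos φ₂, cos φ₁ sin φ₂ − sin φ₁ cos φ₂ cos Δλ) = 86.35°
At arrival: θ₂ = atan2(sin Δλ cos φ₁, −cos φ₂ sin φ₁ + sin φ₂ cos φ₁ cos Δλ) = 18.66°
Δθ = θ₂ − θ₁ = -67.7°

-67.7°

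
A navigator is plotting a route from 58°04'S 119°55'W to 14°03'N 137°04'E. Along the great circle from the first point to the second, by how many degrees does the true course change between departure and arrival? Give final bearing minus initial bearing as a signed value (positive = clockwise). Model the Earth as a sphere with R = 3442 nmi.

+60.5°

Initial bearing θ₁ = atan2(sin Δλ cos φ₂, cos φ₁ sin φ₂ − sin φ₁ cos φ₂ cos Δλ) = 266.55°
Final bearing θ₂ = (initial bearing from the destination back to the start) + 180° = 327.03°
Δθ = θ₂ − θ₁ = +60.5°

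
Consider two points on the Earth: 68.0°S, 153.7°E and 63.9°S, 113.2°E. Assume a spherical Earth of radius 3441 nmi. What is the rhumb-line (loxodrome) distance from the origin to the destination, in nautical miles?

Rhumb course C = atan2(Δλ, Δψ) with Δψ = ln[tan(π/4+φ₂/2)/tan(π/4+φ₁/2)] = +0.1760, Δλ = -0.7069 → C = 283.98°
d = R·|Δφ| / |cos C| = 3441·0.07156 / 0.24162 = 1019 nmi

1019 nmi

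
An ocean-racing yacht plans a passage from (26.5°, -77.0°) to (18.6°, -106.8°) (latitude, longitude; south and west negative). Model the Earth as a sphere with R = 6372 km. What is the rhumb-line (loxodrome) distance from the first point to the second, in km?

3181 km

Rhumb course C = atan2(Δλ, Δψ) with Δψ = ln[tan(π/4+φ₂/2)/tan(π/4+φ₁/2)] = -0.1495, Δλ = -0.5201 → C = 253.97°
d = R·|Δφ| / |cos C| = 6372·0.13788 / 0.27618 = 3181 km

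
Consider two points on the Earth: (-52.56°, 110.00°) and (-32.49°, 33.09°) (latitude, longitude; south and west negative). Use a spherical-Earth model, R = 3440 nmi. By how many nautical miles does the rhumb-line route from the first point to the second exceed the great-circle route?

Great circle: cos σ = sin φ₁ sin φ₂ + cos φ₁ cos φ₂ cos Δλ,  σ = 0.9972 rad → d_gc = 3430.5 nmi
Rhumb line: Δψ = +0.4820, q = Δφ/Δψ = 0.7267, d_rh = R√(Δφ²+q²Δλ²) = 3565.6 nmi
Excess = 3565.6 − 3430.5 = 135.1 ≈ 135 nmi

135 nmi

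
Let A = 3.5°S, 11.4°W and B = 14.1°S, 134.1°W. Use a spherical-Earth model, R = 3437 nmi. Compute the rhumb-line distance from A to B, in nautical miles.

7291 nmi

Δψ = ln[tan(π/4+φ₂/2)/tan(π/4+φ₁/2)] = -0.1875;  Δφ = -0.1850 rad,  Δλ = -2.1415 rad
q = Δφ/Δψ = 0.9868
d = R·√(Δφ² + q²Δλ²) = 3437·2.12123 = 7291 nmi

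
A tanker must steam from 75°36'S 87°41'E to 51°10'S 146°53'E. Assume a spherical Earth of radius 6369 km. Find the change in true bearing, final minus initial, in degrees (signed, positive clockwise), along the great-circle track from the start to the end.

-54.9°

At departure: θ₁ = atan2(sin Δλ cos φ₂, cos φ₁ sin φ₂ − sin φ₁ cos φ₂ cos Δλ) = 77.72°
At arrival: θ₂ = atan2(sin Δλ cos φ₁, −cos φ₂ sin φ₁ + sin φ₂ cos φ₁ cos Δλ) = 22.80°
Δθ = θ₂ − θ₁ = -54.9°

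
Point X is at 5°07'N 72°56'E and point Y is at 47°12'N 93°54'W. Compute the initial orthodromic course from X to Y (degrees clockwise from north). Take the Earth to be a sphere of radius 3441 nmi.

348.9°

θ = atan2( sin Δλ·cos φ₂ ,  cos φ₁ sin φ₂ − sin φ₁ cos φ₂ cos Δλ )
  = atan2(-0.1548, +0.7898) = 348.91°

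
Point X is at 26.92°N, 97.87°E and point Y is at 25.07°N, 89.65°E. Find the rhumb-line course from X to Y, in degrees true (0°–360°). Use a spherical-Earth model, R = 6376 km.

Meridional parts: M(φ₁)=+0.4881, M(φ₂)=+0.4522 → ΔM = -0.0359;  Δλ = -0.1435 rad
tan C = Δλ / ΔM = +3.9935 → C = 255.94°

255.9°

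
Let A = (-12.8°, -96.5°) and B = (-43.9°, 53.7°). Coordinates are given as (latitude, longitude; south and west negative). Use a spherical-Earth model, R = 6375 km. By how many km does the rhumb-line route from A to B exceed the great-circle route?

Great circle: cos σ = sin φ₁ sin φ₂ + cos φ₁ cos φ₂ cos Δλ,  σ = 2.0444 rad → d_gc = 13033.14 km
Rhumb line: Δψ = -0.6292, q = Δφ/Δψ = 0.8627, d_rh = R√(Δφ²+q²Δλ²) = 14826.63 km
Excess = 14826.63 − 13033.14 = 1793.49 ≈ 1793 km

1793 km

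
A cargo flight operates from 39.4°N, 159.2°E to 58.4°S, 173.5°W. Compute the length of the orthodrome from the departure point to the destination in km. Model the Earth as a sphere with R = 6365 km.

11155 km

cos σ = sin φ₁ sin φ₂ + cos φ₁ cos φ₂ cos Δλ
      = sin(39.40°)sin(-58.40°) + cos(39.40°)cos(-58.40°)cos(27.30°) = -0.1808
σ = 100.417° → d = Rσ = 6365·1.75261 = 11155 km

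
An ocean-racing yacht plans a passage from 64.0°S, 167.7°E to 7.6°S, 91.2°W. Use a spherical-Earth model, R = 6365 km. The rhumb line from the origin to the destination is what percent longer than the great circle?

Great circle: σ = 1.5356 rad → d_gc = Rσ = 9773.9 km
Rhumb: Δφ = +0.9844, Δλ = +1.7645, Δψ = +1.3329, q = Δφ/Δψ = 0.7385 → d_rh = R√(Δφ²+q²Δλ²) = 10395.0 km
Excess = (10395.0 − 9773.9) / 9773.9 = 621.1 / 9773.9 = 6.355% ≈ 6.4%

6.4%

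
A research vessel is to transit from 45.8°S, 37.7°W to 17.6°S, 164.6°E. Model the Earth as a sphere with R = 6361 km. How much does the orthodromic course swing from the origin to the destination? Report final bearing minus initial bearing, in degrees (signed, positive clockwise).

+140.0°

At departure: θ₁ = atan2(sin Δλ cos φ₂, cos φ₁ sin φ₂ − sin φ₁ cos φ₂ cos Δλ) = 203.22°
At arrival: θ₂ = atan2(sin Δλ cos φ₁, −cos φ₂ sin φ₁ + sin φ₂ cos φ₁ cos Δλ) = 343.24°
Δθ = θ₂ − θ₁ = +140.0°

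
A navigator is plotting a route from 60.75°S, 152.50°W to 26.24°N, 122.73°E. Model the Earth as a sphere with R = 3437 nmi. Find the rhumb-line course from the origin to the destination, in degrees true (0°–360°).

Meridional parts: M(φ₁)=-1.3434, M(φ₂)=+0.4749 → ΔM = +1.8183;  Δλ = -1.4795 rad
tan C = Δλ / ΔM = -0.8137 → C = 320.87°

320.9°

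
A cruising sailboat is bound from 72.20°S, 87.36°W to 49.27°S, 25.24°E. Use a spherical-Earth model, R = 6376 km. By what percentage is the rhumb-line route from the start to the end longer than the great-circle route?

14.4%

Great circle: σ = 0.8700 rad → d_gc = Rσ = 5546.8 km
Rhumb: Δφ = +0.4002, Δλ = +1.9652, Δψ = +0.8631, q = Δφ/Δψ = 0.4637 → d_rh = R√(Δφ²+q²Δλ²) = 6345.9 km
Excess = (6345.9 − 5546.8) / 5546.8 = 799.1 / 5546.8 = 14.41% ≈ 14.4%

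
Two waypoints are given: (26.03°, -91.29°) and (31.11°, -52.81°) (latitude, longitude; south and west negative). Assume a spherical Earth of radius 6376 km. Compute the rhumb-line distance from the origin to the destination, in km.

3801 km

Δψ = ln[tan(π/4+φ₂/2)/tan(π/4+φ₁/2)] = +0.1010;  Δφ = +0.0887 rad,  Δλ = +0.6716 rad
q = Δφ/Δψ = 0.8778
d = R·√(Δφ² + q²Δλ²) = 6376·0.59615 = 3801 km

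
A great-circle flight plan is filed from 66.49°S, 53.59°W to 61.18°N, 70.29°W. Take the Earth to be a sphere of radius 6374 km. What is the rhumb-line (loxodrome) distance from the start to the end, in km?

Rhumb course C = atan2(Δλ, Δψ) with Δψ = ln[tan(π/4+φ₂/2)/tan(π/4+φ₁/2)] = +2.9287, Δλ = -0.2915 → C = 354.32°
d = R·|Δφ| / |cos C| = 6374·2.22826 / 0.99508 = 14273 km

14273 km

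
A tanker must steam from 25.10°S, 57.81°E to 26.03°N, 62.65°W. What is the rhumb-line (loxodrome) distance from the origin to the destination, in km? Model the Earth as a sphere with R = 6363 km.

14118 km

Δψ = ln[tan(π/4+φ₂/2)/tan(π/4+φ₁/2)] = +0.9236;  Δφ = +0.8924 rad,  Δλ = -2.1024 rad
q = Δφ/Δψ = 0.9662
d = R·√(Δφ² + q²Δλ²) = 6363·2.21875 = 14118 km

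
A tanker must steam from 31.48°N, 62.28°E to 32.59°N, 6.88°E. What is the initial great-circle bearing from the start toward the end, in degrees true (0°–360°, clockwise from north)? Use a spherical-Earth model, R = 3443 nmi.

N = sin Δλ·cos φ₂ = -0.6935;  D = cos φ₁ sin φ₂ − sin φ₁ cos φ₂ cos Δλ = +0.2095
initial course = atan2(N, D) = 286.81°

286.8°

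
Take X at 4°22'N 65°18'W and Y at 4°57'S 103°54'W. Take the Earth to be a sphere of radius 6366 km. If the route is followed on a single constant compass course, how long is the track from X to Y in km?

Rhumb course C = atan2(Δλ, Δψ) with Δψ = ln[tan(π/4+φ₂/2)/tan(π/4+φ₁/2)] = -0.1628, Δλ = -0.6737 → C = 256.42°
d = R·|Δφ| / |cos C| = 6366·0.16261 / 0.23487 = 4407 km

4407 km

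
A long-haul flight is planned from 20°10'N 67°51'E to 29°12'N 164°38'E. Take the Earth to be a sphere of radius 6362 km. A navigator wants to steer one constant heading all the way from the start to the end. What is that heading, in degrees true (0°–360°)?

84.1°

Meridional parts: M(φ₁)=+0.3595, M(φ₂)=+0.5332 → ΔM = +0.1738;  Δλ = +1.6892 rad
tan C = Δλ / ΔM = +9.7207 → C = 84.13°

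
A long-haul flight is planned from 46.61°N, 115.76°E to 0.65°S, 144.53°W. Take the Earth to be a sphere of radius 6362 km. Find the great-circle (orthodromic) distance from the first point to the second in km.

10785 km

Haversine: a = sin²(Δφ/2)+cos φ₁ cos φ₂ sin²(Δλ/2) = 0.56205;  σ = 2·atan2(√a,√(1−a))
σ = 97.129° → d = Rσ = 6362·1.69522 = 10785 km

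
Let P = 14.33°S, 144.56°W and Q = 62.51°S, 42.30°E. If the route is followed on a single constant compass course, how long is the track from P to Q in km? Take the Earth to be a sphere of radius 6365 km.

14987 km

Rhumb course C = atan2(Δλ, Δψ) with Δψ = ln[tan(π/4+φ₂/2)/tan(π/4+φ₁/2)] = -1.1554, Δλ = -3.0219 → C = 249.08°
d = R·|Δφ| / |cos C| = 6365·0.84090 / 0.35712 = 14987 km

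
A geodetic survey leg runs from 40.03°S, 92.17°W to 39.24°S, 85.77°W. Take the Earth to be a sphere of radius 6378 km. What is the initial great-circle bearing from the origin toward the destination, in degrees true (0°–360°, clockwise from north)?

θ = atan2( sin Δλ·cos φ₂ ,  cos φ₁ sin φ₂ − sin φ₁ cos φ₂ cos Δλ )
  = atan2(+0.0863, +0.0107) = 82.95°

82.9°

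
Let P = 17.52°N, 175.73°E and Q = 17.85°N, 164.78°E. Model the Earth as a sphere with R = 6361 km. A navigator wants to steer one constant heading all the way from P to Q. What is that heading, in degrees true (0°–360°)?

Meridional parts: M(φ₁)=+0.3107, M(φ₂)=+0.3167 → ΔM = +0.0060;  Δλ = -0.1911 rad
tan C = Δλ / ΔM = -31.6136 → C = 271.81°

271.8°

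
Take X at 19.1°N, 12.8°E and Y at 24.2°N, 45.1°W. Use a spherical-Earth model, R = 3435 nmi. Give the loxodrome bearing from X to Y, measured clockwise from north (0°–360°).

275.4°

Meridional parts: M(φ₁)=+0.3397, M(φ₂)=+0.4355 → ΔM = +0.0958;  Δλ = -1.0105 rad
tan C = Δλ / ΔM = -10.5475 → C = 275.42°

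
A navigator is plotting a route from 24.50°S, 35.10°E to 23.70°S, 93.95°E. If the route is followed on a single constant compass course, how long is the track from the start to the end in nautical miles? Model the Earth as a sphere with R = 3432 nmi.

3218 nmi

Δψ = ln[tan(π/4+φ₂/2)/tan(π/4+φ₁/2)] = +0.0153;  Δφ = +0.0140 rad,  Δλ = +1.0271 rad
q = Δφ/Δψ = 0.9128
d = R·√(Δφ² + q²Δλ²) = 3432·0.93769 = 3218 nmi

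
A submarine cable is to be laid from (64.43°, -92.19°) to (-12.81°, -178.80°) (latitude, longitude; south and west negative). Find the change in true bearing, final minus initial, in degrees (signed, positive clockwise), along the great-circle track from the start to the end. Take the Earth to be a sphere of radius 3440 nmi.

-55.4°

Initial bearing θ₁ = atan2(sin Δλ cos φ₂, cos φ₁ sin φ₂ − sin φ₁ cos φ₂ cos Δλ) = 261.37°
Final bearing θ₂ = (initial bearing from the destination back to the start) + 180° = 205.95°
Δθ = θ₂ − θ₁ = -55.4°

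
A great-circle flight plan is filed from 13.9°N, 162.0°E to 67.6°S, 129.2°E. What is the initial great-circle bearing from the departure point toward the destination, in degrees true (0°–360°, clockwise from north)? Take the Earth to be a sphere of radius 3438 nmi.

192.0°

N = sin Δλ·cos φ₂ = -0.2064;  D = cos φ₁ sin φ₂ − sin φ₁ cos φ₂ cos Δλ = -0.9744
initial course = atan2(N, D) = 191.96°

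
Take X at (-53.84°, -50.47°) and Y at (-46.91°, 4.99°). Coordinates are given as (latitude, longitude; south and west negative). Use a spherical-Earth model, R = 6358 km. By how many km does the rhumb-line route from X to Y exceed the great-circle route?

Great circle: cos σ = sin φ₁ sin φ₂ + cos φ₁ cos φ₂ cos Δλ,  σ = 0.6126 rad → d_gc = 3895.0 km
Rhumb line: Δψ = +0.1901, q = Δφ/Δψ = 0.6362, d_rh = R√(Δφ²+q²Δλ²) = 3990.4 km
Excess = 3990.4 − 3895.0 = 95.4 ≈ 95 km

95 km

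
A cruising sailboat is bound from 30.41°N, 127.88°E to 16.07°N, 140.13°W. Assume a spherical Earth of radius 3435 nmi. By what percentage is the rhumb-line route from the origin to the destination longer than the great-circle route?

2.2%

Great circle: σ = 1.4592 rad → d_gc = Rσ = 5012.4 nmi
Rhumb: Δφ = -0.2503, Δλ = +1.6055, Δψ = -0.2734, q = Δφ/Δψ = 0.9156 → d_rh = R√(Δφ²+q²Δλ²) = 5122.0 nmi
Excess = (5122.0 − 5012.4) / 5012.4 = 109.6 / 5012.4 = 2.19% ≈ 2.2%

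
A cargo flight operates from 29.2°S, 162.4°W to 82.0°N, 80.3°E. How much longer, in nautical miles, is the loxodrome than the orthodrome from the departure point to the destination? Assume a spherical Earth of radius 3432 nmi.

568 nmi

Great circle: cos σ = sin φ₁ sin φ₂ + cos φ₁ cos φ₂ cos Δλ,  σ = 2.1398 rad → d_gc = 7344.0 nmi
Rhumb line: Δψ = +3.1936, q = Δφ/Δψ = 0.6077, d_rh = R√(Δφ²+q²Δλ²) = 7912.0 nmi
Excess = 7912.0 − 7344.0 = 568.0 ≈ 568 nmi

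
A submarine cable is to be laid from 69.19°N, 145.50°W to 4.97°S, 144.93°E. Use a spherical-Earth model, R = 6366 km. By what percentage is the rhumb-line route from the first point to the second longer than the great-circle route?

2.5%

Great circle: σ = 1.5282 rad → d_gc = Rσ = 9728.7 km
Rhumb: Δφ = -1.2943, Δλ = -1.2142, Δψ = -1.7817, q = Δφ/Δψ = 0.7265 → d_rh = R√(Δφ²+q²Δλ²) = 9971.2 km
Excess = (9971.2 − 9728.7) / 9728.7 = 242.5 / 9728.7 = 2.49% ≈ 2.5%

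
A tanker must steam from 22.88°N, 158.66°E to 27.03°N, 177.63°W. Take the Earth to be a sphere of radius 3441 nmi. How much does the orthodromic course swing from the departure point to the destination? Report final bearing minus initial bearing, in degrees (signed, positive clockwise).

At departure: θ₁ = atan2(sin Δλ cos φ₂, cos φ₁ sin φ₂ − sin φ₁ cos φ₂ cos Δλ) = 74.16°
At arrival: θ₂ = atan2(sin Δλ cos φ₁, −cos φ₂ sin φ₁ + sin φ₂ cos φ₁ cos Δλ) = 84.29°
Δθ = θ₂ − θ₁ = +10.1°

+10.1°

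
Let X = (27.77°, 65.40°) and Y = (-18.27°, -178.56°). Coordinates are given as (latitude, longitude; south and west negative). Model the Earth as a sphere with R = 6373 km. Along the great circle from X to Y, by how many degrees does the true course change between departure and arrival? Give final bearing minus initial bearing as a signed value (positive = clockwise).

+16.4°

Initial bearing θ₁ = atan2(sin Δλ cos φ₂, cos φ₁ sin φ₂ − sin φ₁ cos φ₂ cos Δλ) = 95.57°
Final bearing θ₂ = (initial bearing from the destination back to the start) + 180° = 111.97°
Δθ = θ₂ − θ₁ = +16.4°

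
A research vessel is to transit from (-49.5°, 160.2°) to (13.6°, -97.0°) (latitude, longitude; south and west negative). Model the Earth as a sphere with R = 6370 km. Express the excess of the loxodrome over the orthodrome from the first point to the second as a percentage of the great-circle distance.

Great circle: σ = 1.8951 rad → d_gc = Rσ = 12071.8 km
Rhumb: Δφ = +1.1013, Δλ = +1.7942, Δψ = +1.2368, q = Δφ/Δψ = 0.8904 → d_rh = R√(Δφ²+q²Δλ²) = 12360.6 km
Excess = (12360.6 − 12071.8) / 12071.8 = 288.8 / 12071.8 = 2.39% ≈ 2.4%

2.4%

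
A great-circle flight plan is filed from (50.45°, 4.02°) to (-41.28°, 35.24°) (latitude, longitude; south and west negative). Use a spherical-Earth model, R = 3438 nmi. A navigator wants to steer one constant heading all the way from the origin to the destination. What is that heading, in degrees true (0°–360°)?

Meridional parts: M(φ₁)=+1.0230, M(φ₂)=-0.7924 → ΔM = -1.8153;  Δλ = +0.5449 rad
tan C = Δλ / ΔM = -0.3002 → C = 163.29°

163.3°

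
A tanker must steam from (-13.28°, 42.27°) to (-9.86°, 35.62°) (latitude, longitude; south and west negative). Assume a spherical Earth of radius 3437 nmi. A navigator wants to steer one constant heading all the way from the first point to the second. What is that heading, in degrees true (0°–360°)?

297.7°

Meridional parts: M(φ₁)=-0.2339, M(φ₂)=-0.1729 → ΔM = +0.0609;  Δλ = -0.1161 rad
tan C = Δλ / ΔM = -1.9046 → C = 297.70°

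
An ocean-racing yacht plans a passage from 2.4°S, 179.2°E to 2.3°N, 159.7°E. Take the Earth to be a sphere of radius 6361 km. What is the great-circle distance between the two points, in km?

2226 km

Haversine: a = sin²(Δφ/2)+cos φ₁ cos φ₂ sin²(Δλ/2) = 0.03031;  σ = 2·atan2(√a,√(1−a))
σ = 20.053° → d = Rσ = 6361·0.34999 = 2226 km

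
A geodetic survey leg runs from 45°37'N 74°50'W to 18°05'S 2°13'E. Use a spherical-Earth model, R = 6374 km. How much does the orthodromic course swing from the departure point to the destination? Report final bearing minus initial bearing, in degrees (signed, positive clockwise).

+25.1°

Initial bearing θ₁ = atan2(sin Δλ cos φ₂, cos φ₁ sin φ₂ − sin φ₁ cos φ₂ cos Δλ) = 111.74°
Final bearing θ₂ = (initial bearing from the destination back to the start) + 180° = 136.88°
Δθ = θ₂ − θ₁ = +25.1°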